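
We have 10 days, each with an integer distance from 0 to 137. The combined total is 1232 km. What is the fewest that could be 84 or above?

8

Suppose at most 10 − j of them reach 84; then j values are ≤ 83 and the rest ≤ 137.
The total is then ≤ 83·j + 137·(10 − j) = 1370 − 54j. For this to be ≥ 1232 we need j ≤ 2, so at least 10 − 2 = 8 must reach 84.
Exactly 8 works: 8 values at 137 and 2 at 83 total 1262; lower one of the high values by 30 (still ≥ 84) to hit 1232.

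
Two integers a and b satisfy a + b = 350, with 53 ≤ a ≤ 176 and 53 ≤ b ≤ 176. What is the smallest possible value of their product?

For a fixed sum, ab is smallest when a and b are as far apart as possible.
At the endpoint a = 174, b = 350 − 174 = 176, so ab = 174 × 176 = 30624.

30624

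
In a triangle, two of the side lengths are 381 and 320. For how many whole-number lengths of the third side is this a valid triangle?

The triangle inequality gives |381 − 320| < c < 381 + 320, i.e. 61 < c < 701.
So c can be any integer from 62 to 700: 639 values.

639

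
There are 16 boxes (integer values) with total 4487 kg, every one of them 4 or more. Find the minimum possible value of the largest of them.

The average is 4487/16 > 280, so not all 16 can be 280 or less; the largest is ≥ 281.
Achievable: 7 of them at 281 and 9 at 280 total 4487.

281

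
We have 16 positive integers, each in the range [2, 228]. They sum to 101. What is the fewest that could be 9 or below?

8

Each value above 9 is at least 10, contributing at least 10 − 2 = 8 above the floor 2.
The sum exceeds the floor total 32 by 69, so at most ⌊69/8⌋ = 8 exceed 9, and at least 8 are ≤ 9.
Exactly 8 works: 8 values at 2 and 8 at 10 total 96; raise one of the low values by 5 (still ≤ 9) to hit 101.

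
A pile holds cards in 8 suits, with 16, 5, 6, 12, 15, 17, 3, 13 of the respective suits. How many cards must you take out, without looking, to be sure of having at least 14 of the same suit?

In the worst case you take as many as possible of each suit without reaching 14: 13 + 5 + 6 + 12 + 13 + 13 + 3 + 13 = 78.
The next one must give 14 of some suit, so 78 + 1 = 79.

79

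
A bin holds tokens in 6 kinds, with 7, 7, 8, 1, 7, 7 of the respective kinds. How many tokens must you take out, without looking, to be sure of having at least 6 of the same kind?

27

In the worst case you take as many as possible of each kind without reaching 6: 5 + 5 + 5 + 1 + 5 + 5 = 26.
The next one must give 6 of some kind, so 26 + 1 = 27.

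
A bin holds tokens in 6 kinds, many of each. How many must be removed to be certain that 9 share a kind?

You could draw 8 of every kind without reaching 9 of any — 48 in all.
One more forces 9 of some kind, so 48 + 1 = 49.

49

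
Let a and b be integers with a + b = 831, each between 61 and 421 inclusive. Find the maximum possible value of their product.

172640

For a fixed sum, the product ab is largest when a and b are as close as possible.
Taking a = 415 and b = 416 (both in [61, 421]) gives ab = 172640.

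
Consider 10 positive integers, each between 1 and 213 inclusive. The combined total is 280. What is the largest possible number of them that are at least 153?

1

Suppose k of them are at least 153. Those contribute at least 153 each and the other 10 − k at least 1 each.
So the total is at least 153k + 1(10 − k) = 10 + 152k. This must be ≤ 280, giving k ≤ 1.
k = 1 is achieved by 1 value at 153 and 9 at 1, total 162; add 118 to one value (staying below 153) to reach 280.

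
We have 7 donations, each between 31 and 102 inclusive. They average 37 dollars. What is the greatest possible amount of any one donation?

73

To make one donation as large as possible, make the other 6 as small as possible.
The total is 7 × 37 = 259.
The other 6 contribute at least 6 × 31 = 186, leaving at most 259 − 186 = 73.
Since 73 ≤ 102, this is achievable: one at 73 and 6 at 31.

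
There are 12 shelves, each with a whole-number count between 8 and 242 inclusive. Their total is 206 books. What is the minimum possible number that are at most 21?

5

Let j be the number exceeding 21. Then the total is ≥ 22·j + 8·(12 − j) = 96 + 14j.
So 14j ≤ 110 and j ≤ 7; hence at least 12 − 7 = 5 are ≤ 21.
Exactly 5 works: 5 values at 8 and 7 at 22 total 194; raise one of the low values by 12 (still ≤ 21) to hit 206.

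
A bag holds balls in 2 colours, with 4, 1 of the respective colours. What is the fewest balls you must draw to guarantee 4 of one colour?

5

In the worst case you take as many as possible of each colour without reaching 4: 3 + 1 = 4.
The next one must give 4 of some colour, so 4 + 1 = 5.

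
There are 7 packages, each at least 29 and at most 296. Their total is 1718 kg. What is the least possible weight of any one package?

29

Minimizing one value means maximizing the remaining 6.
The other 6 can take up 6 × 296 = 1776 ≥ 1718 − 29, so one package can sit at its floor of 29.
Achievable: one at 29 and the other 6 totalling 1689, which fits since 6 × 29 ≤ 1689 ≤ 6 × 296.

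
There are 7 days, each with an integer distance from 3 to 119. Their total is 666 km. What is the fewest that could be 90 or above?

2

If only k of them are at least 90, the other 7 − k are at most 89, so the total is at most k·119 + (7 − k)·89.
This must reach 666, so k·119 + (7 − k)·89 ≥ 666, giving k ≥ 2.
Exactly 2 works: 2 values at 119 and 5 at 89 total 683; lower one of the high values by 17 (still ≥ 90) to hit 666.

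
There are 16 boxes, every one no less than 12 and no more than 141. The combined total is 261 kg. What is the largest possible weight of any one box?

To make one box as large as possible, make the other 15 as small as possible.
The other 15 contribute at least 15 × 12 = 180, leaving at most 261 − 180 = 81.
Since 81 ≤ 141, this is achievable: one at 81 and 15 at 12.

81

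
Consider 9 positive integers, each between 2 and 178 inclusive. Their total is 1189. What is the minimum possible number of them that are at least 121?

2

Suppose at most 9 − j of them reach 121; then j values are ≤ 120 and the rest ≤ 178.
The total is then ≤ 120·j + 178·(9 − j) = 1602 − 58j. For this to be ≥ 1189 we need j ≤ 7, so at least 9 − 7 = 2 must reach 121.
Exactly 2 works: 2 values at 178 and 7 at 120 total 1196; lower one of the high values by 7 (still ≥ 121) to hit 1189.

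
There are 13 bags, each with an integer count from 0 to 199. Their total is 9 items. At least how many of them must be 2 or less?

10

If only k of them are at most 2, the other 13 − k are at least 3, so the total is at least (13 − k)·3 + k·0.
This is ≤ 9, so (13 − k)·3 + 0k ≤ 9, which gives k ≥ 10.
Exactly 10 works: 10 values at 0 and 3 at 3 total 9.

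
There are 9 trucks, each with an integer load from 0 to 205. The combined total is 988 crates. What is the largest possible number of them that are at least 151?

With k values at 151 or above and the rest at least 0, the sum is at least 0 + 151k.
Since the sum is 988, we need 151k ≤ 988, i.e. k ≤ 6.
k = 6 is achieved by 6 values at 151 and 3 at 0, total 906; add 82 to one value (staying below 151) to reach 988.

6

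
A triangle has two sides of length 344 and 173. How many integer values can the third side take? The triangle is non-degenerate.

345

The triangle inequality gives |344 − 173| < c < 344 + 173, i.e. 171 < c < 517.
So c can be any integer from 172 to 516: 345 values.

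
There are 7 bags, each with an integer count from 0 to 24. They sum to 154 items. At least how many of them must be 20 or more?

If only k of them are at least 20, the other 7 − k are at most 19, so the total is at most k·24 + (7 − k)·19.
This must reach 154, so k·24 + (7 − k)·19 ≥ 154, giving k ≥ 5.
Exactly 5 works: 5 values at 24 and 2 at 19 total 158; lower one of the high values by 4 (still ≥ 20) to hit 154.

5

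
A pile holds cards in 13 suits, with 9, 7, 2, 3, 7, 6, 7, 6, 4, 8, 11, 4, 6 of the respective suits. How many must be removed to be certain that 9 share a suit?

77

In the worst case you take as many as possible of each suit without reaching 9: 8 + 7 + 2 + 3 + 7 + 6 + 7 + 6 + 4 + 8 + 8 + 4 + 6 = 76.
The next one must give 9 of some suit, so 76 + 1 = 77.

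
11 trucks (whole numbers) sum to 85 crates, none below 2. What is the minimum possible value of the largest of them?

The 11 values sum to 85, so their maximum is at least ⌈85/11⌉ = 8.
Taking 3 copies of 7 and 8 copies of 8 gives exactly 85, so 8 is attained.

8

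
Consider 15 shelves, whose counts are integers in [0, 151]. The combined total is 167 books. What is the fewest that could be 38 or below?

If only k of them are at most 38, the other 15 − k are at least 39, so the total is at least (15 − k)·39 + k·0.
This is ≤ 167, so (15 − k)·39 + 0k ≤ 167, which gives k ≥ 11.
Exactly 11 works: 11 values at 0 and 4 at 39 total 156; raise one of the low values by 11 (still ≤ 38) to hit 167.

11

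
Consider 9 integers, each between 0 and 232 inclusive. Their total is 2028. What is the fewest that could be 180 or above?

Each value short of 180 is at most 179, costing at least 232 − 179 = 53 against the maximum total of 2088.
We can afford to lose at most 2088 − 2028 = 60, so at most ⌊60/53⌋ = 1 fall short, and at least 8 are ≥ 180.
Exactly 8 works: 8 values at 232 and 1 at 179 total 2035; lower one of the high values by 7 (still ≥ 180) to hit 2028.

8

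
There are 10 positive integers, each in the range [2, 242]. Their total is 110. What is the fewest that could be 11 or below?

Each value above 11 is at least 12, contributing at least 12 − 2 = 10 above the floor 2.
The sum exceeds the floor total 20 by 90, so at most ⌊90/10⌋ = 9 exceed 11, and at least 1 are ≤ 11.
Exactly 1 works: 1 value at 2 and 9 at 12 total 110.

1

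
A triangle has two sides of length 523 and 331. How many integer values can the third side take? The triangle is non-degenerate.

661

The triangle inequality gives |523 − 331| < c < 523 + 331, i.e. 192 < c < 854.
So c can be any integer from 193 to 853: 661 values.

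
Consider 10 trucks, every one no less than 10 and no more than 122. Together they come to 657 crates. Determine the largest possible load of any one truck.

Maximizing one value means minimizing the remaining 9.
The other 9 contribute at least 9 × 10 = 90, leaving at most 657 − 90 = 567.
But each truck is capped at 122, so the maximum is 122.
Achievable: one at 122 and the other 9 totalling 535, which fits since 9 × 10 ≤ 535 ≤ 9 × 122.

122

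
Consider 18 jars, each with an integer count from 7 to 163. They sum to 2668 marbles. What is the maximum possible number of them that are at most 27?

1

Suppose k of them are at most 27. Those contribute at most 27 each and the rest at most 163 each.
So the total is at most 27k + 163(18 − k) = 2934 − 136k. This must still be ≥ 2668, so k ≤ 1.
k = 1 is achieved by 1 value at 27 and 17 at 163, total 2798; lower one of the 163's by 130 (still > 27) to reach 2668.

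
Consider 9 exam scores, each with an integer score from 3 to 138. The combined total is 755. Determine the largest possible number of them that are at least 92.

8

Suppose k of them are at least 92. Those contribute at least 92 each and the other 9 − k at least 3 each.
So the total is at least 92k + 3(9 − k) = 27 + 89k. This must be ≤ 755, giving k ≤ 8.
k = 8 is achieved by 8 values at 92 and 1 at 3, total 739; add 16 to one value (staying below 92) to reach 755.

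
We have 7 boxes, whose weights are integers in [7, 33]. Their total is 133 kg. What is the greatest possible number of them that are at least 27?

4

Suppose k of them are at least 27. Those contribute at least 27 each and the other 7 − k at least 7 each.
So the total is at least 27k + 7(7 − k) = 49 + 20k. This must be ≤ 133, giving k ≤ 4.
k = 4 is achieved by 4 values at 27 and 3 at 7, total 129; add 4 to one value (staying below 27) to reach 133.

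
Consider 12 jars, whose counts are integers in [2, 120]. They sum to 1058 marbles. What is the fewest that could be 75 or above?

4

If only k of them are at least 75, the other 12 − k are at most 74, so the total is at most k·120 + (12 − k)·74.
This must reach 1058, so k·120 + (12 − k)·74 ≥ 1058, giving k ≥ 4.
Exactly 4 works: 4 values at 120 and 8 at 74 total 1072; lower one of the high values by 14 (still ≥ 75) to hit 1058.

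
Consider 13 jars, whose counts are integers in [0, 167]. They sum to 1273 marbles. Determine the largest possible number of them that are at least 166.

7

If k of the values are ≥ 166, the total is ≥ 166k + 0(13 − k).
Setting 166k + 0(13 − k) ≤ 1273 gives 166k ≤ 1273, so k ≤ 7.
k = 7 is achieved by 7 values at 166 and 6 at 0, total 1162; add 111 to one value (staying below 166) to reach 1273.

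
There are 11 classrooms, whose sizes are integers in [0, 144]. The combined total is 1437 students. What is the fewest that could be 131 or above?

Suppose at most 11 − j of them reach 131; then j values are ≤ 130 and the rest ≤ 144.
The total is then ≤ 130·j + 144·(11 − j) = 1584 − 14j. For this to be ≥ 1437 we need j ≤ 10, so at least 11 − 10 = 1 must reach 131.
Exactly 1 works: 1 value at 144 and 10 at 130 total 1444; lower one of the high values by 7 (still ≥ 131) to hit 1437.

1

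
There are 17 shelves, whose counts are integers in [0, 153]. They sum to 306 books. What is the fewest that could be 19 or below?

Let j be the number exceeding 19. Then the total is ≥ 20·j + 0·(17 − j) = 0 + 20j.
So 20j ≤ 306 and j ≤ 15; hence at least 17 − 15 = 2 are ≤ 19.
Exactly 2 works: 2 values at 0 and 15 at 20 total 300; raise one of the low values by 6 (still ≤ 19) to hit 306.

2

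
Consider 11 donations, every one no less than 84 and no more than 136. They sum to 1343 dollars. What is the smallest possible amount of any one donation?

84

To make one donation as small as possible, make the other 10 as large as possible.
The other 10 can take up 10 × 136 = 1360 ≥ 1343 − 84, so one donation can sit at its floor of 84.
Achievable: one at 84 and the other 10 totalling 1259, which fits since 10 × 84 ≤ 1259 ≤ 10 × 136.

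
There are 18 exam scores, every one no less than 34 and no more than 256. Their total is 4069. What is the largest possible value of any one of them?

256

Maximizing one value means minimizing the remaining 17.
The other 17 contribute at least 17 × 34 = 578, leaving at most 4069 − 578 = 3491.
But each score is capped at 256, so the maximum is 256.
Achievable: one at 256 and the other 17 totalling 3813, which fits since 17 × 34 ≤ 3813 ≤ 17 × 256.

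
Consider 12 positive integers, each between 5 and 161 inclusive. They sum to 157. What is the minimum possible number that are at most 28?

8

Each value above 28 is at least 29, contributing at least 29 − 5 = 24 above the floor 5.
The sum exceeds the floor total 60 by 97, so at most ⌊97/24⌋ = 4 exceed 28, and at least 8 are ≤ 28.
Exactly 8 works: 8 values at 5 and 4 at 29 total 156; raise one of the low values by 1 (still ≤ 28) to hit 157.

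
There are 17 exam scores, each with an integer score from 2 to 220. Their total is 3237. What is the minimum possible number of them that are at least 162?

Each value short of 162 is at most 161, costing at least 220 − 161 = 59 against the maximum total of 3740.
We can afford to lose at most 3740 − 3237 = 503, so at most ⌊503/59⌋ = 8 fall short, and at least 9 are ≥ 162.
Exactly 9 works: 9 values at 220 and 8 at 161 total 3268; lower one of the high values by 31 (still ≥ 162) to hit 3237.

9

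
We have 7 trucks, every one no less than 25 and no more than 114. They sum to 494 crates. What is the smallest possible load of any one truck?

To make one truck as small as possible, make the other 6 as large as possible.
The other 6 can take up 6 × 114 = 684 ≥ 494 − 25, so one truck can sit at its floor of 25.
Achievable: one at 25 and the other 6 totalling 469, which fits since 6 × 25 ≤ 469 ≤ 6 × 114.

25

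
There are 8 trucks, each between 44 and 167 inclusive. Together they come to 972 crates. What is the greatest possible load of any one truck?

To make one truck as large as possible, make the other 7 as small as possible.
The other 7 contribute at least 7 × 44 = 308, leaving at most 972 − 308 = 664.
But each truck is capped at 167, so the maximum is 167.
Achievable: one at 167 and the other 7 totalling 805, which fits since 7 × 44 ≤ 805 ≤ 7 × 167.

167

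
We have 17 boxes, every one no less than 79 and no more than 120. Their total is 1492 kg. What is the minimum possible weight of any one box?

Minimizing one value means maximizing the remaining 16.
The other 16 can take up 16 × 120 = 1920 ≥ 1492 − 79, so one box can sit at its floor of 79.
Achievable: one at 79 and the other 16 totalling 1413, which fits since 16 × 79 ≤ 1413 ≤ 16 × 120.

79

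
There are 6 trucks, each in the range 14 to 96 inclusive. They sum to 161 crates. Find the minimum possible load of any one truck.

14

To make one truck as small as possible, make the other 5 as large as possible.
The other 5 can take up 5 × 96 = 480 ≥ 161 − 14, so one truck can sit at its floor of 14.
Achievable: one at 14 and the other 5 totalling 147, which fits since 5 × 14 ≤ 147 ≤ 5 × 96.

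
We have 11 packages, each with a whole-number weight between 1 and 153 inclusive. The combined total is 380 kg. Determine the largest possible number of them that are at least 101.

If k of the values are ≥ 101, the total is ≥ 101k + 1(11 − k).
Setting 101k + 1(11 − k) ≤ 380 gives 100k ≤ 369, so k ≤ 3.
k = 3 is achieved by 3 values at 101 and 8 at 1, total 311; add 69 to one value (staying below 101) to reach 380.

3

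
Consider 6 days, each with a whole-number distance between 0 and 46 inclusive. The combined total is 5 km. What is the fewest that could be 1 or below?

Let j be the number exceeding 1. Then the total is ≥ 2·j + 0·(6 − j) = 0 + 2j.
So 2j ≤ 5 and j ≤ 2; hence at least 6 − 2 = 4 are ≤ 1.
Exactly 4 works: 4 values at 0 and 2 at 2 total 4; raise one of the low values by 1 (still ≤ 1) to hit 5.

4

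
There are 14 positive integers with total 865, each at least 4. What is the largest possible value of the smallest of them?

The average is 865/14 < 62, so some value is ≤ 61.
Achievable: 3 of them at 61 and 11 at 62 total 865.

61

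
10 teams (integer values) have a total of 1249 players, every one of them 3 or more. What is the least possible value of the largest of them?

The average is 1249/10 > 124, so not all 10 can be 124 or less; the largest is ≥ 125.
Equality holds with 9 values of 125 and 1 value of 124.

125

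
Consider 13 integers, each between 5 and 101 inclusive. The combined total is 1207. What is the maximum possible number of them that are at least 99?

Suppose k of them are at least 99. Those contribute at least 99 each and the other 13 − k at least 5 each.
So the total is at least 99k + 5(13 − k) = 65 + 94k. This must be ≤ 1207, giving k ≤ 12.
k = 12 is achieved by 12 values at 99 and 1 at 5, total 1193; add 14 to one value (staying below 99) to reach 1207.

12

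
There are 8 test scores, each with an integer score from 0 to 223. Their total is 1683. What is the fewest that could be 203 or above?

Suppose at most 8 − j of them reach 203; then j values are ≤ 202 and the rest ≤ 223.
The total is then ≤ 202·j + 223·(8 − j) = 1784 − 21j. For this to be ≥ 1683 we need j ≤ 4, so at least 8 − 4 = 4 must reach 203.
Exactly 4 works: 4 values at 223 and 4 at 202 total 1700; lower one of the high values by 17 (still ≥ 203) to hit 1683.

4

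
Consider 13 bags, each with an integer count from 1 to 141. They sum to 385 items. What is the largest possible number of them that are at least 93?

If k of the values are ≥ 93, the total is ≥ 93k + 1(13 − k).
Setting 93k + 1(13 − k) ≤ 385 gives 92k ≤ 372, so k ≤ 4.
k = 4 is achieved by 4 values at 93 and 9 at 1, total 381; add 4 to one value (staying below 93) to reach 385.

4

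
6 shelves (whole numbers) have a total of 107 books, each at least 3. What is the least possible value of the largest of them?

If every one of the 6 were at most 17, the total would be at most 6 × 17 = 102 < 107.
Achievable: 5 of them at 18 and 1 at 17 total 107.

18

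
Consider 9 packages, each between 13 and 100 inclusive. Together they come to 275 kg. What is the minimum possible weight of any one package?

13

Minimizing one value means maximizing the remaining 8.
The other 8 can take up 8 × 100 = 800 ≥ 275 − 13, so one package can sit at its floor of 13.
Achievable: one at 13 and the other 8 totalling 262, which fits since 8 × 13 ≤ 262 ≤ 8 × 100.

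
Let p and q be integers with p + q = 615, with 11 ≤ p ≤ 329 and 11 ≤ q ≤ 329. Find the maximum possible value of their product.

94556

With p + q fixed, pq peaks when the two are closest together.
Taking p = 307 and q = 308 (both in [11, 329]) gives pq = 94556.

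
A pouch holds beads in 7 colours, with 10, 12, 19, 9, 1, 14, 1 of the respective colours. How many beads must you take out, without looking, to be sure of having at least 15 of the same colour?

In the worst case you take as many as possible of each colour without reaching 15: 10 + 12 + 14 + 9 + 1 + 14 + 1 = 61.
The next one must give 15 of some colour, so 61 + 1 = 62.

62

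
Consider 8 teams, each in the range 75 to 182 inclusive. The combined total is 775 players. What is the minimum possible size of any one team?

75

To make one team as small as possible, make the other 7 as large as possible.
The other 7 can take up 7 × 182 = 1274 ≥ 775 − 75, so one team can sit at its floor of 75.
Achievable: one at 75 and the other 7 totalling 700, which fits since 7 × 75 ≤ 700 ≤ 7 × 182.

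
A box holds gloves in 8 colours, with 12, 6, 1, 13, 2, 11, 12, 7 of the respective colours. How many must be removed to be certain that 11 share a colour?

57

In the worst case you take as many as possible of each colour without reaching 11: 10 + 6 + 1 + 10 + 2 + 10 + 10 + 7 = 56.
The next one must give 11 of some colour, so 56 + 1 = 57.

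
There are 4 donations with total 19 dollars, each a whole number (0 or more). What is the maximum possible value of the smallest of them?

The 4 values sum to 19, so their minimum is at most ⌊19/4⌋ = 4.
Taking 1 copy of 4 and 3 copies of 5 gives exactly 19, so 4 is attained.

4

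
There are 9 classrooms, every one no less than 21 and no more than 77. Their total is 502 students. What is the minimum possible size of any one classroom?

Minimizing one value means maximizing the remaining 8.
The other 8 can take up 8 × 77 = 616 ≥ 502 − 21, so one classroom can sit at its floor of 21.
Achievable: one at 21 and the other 8 totalling 481, which fits since 8 × 21 ≤ 481 ≤ 8 × 77.

21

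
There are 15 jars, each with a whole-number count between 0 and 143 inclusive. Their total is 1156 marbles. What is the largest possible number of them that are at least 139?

If k of the values are ≥ 139, the total is ≥ 139k + 0(15 − k).
Setting 139k + 0(15 − k) ≤ 1156 gives 139k ≤ 1156, so k ≤ 8.
k = 8 is achieved by 8 values at 139 and 7 at 0, total 1112; add 44 to one value (staying below 139) to reach 1156.

8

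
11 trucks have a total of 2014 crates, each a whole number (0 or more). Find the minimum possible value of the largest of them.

If every one of the 11 were at most 183, the total would be at most 11 × 183 = 2013 < 2014.
Achievable: 1 of them at 184 and 10 at 183 total 2014.

184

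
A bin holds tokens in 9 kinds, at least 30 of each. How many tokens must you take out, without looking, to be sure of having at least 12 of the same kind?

In the worst case you draw 11 of each of the 9 kinds: 9 × 11 = 99.
One more forces 12 of some kind, so 99 + 1 = 100.

100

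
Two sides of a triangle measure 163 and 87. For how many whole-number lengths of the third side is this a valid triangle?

The triangle inequality gives |163 − 87| < c < 163 + 87, i.e. 76 < c < 250.
So c can be any integer from 77 to 249: 173 values.

173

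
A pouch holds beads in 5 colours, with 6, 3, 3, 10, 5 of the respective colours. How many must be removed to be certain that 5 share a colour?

In the worst case you take as many as possible of each colour without reaching 5: 4 + 3 + 3 + 4 + 4 = 18.
The next one must give 5 of some colour, so 18 + 1 = 19.

19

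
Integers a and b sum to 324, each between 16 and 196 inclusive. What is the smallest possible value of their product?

25088

ab = a(324 − a) is concave in a, so over [128, 196] it is minimized at an endpoint.
At the endpoint a = 128, b = 324 − 128 = 196, so ab = 128 × 196 = 25088.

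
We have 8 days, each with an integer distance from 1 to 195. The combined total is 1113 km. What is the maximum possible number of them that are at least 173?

Suppose k of them are at least 173. Those contribute at least 173 each and the other 8 − k at least 1 each.
So the total is at least 173k + 1(8 − k) = 8 + 172k. This must be ≤ 1113, giving k ≤ 6.
k = 6 is achieved by 6 values at 173 and 2 at 1, total 1040; add 73 to one value (staying below 173) to reach 1113.

6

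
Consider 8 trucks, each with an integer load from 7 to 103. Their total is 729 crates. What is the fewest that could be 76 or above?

5

Each value short of 76 is at most 75, costing at least 103 − 75 = 28 against the maximum total of 824.
We can afford to lose at most 824 − 729 = 95, so at most ⌊95/28⌋ = 3 fall short, and at least 5 are ≥ 76.
Exactly 5 works: 5 values at 103 and 3 at 75 total 740; lower one of the high values by 11 (still ≥ 76) to hit 729.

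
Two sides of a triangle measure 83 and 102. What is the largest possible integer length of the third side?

184

The third side must be less than 83 + 102 = 185.
The largest integer below 185 is 184.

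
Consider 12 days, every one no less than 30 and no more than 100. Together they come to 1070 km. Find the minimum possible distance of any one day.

Minimizing one value means maximizing the remaining 11.
The other 11 can take up 11 × 100 = 1100 ≥ 1070 − 30, so one day can sit at its floor of 30.
Achievable: one at 30 and the other 11 totalling 1040, which fits since 11 × 30 ≤ 1040 ≤ 11 × 100.

30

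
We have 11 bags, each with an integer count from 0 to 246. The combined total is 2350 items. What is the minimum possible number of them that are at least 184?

Suppose at most 11 − j of them reach 184; then j values are ≤ 183 and the rest ≤ 246.
The total is then ≤ 183·j + 246·(11 − j) = 2706 − 63j. For this to be ≥ 2350 we need j ≤ 5, so at least 11 − 5 = 6 must reach 184.
Exactly 6 works: 6 values at 246 and 5 at 183 total 2391; lower one of the high values by 41 (still ≥ 184) to hit 2350.

6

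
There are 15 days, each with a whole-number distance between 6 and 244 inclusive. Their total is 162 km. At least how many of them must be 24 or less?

Let j be the number exceeding 24. Then the total is ≥ 25·j + 6·(15 − j) = 90 + 19j.
So 19j ≤ 72 and j ≤ 3; hence at least 15 − 3 = 12 are ≤ 24.
Exactly 12 works: 12 values at 6 and 3 at 25 total 147; raise one of the low values by 15 (still ≤ 24) to hit 162.

12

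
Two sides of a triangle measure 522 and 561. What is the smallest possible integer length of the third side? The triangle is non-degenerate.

40

The third side must exceed |522 − 561| = 39.
The smallest integer above 39 is 40.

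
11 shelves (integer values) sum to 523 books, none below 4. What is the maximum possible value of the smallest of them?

The average is 523/11 < 48, so some value is ≤ 47.
Achievable: 5 of them at 47 and 6 at 48 total 523.

47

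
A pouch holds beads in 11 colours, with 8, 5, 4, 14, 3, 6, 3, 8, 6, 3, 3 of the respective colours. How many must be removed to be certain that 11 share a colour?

In the worst case you take as many as possible of each colour without reaching 11: 8 + 5 + 4 + 10 + 3 + 6 + 3 + 8 + 6 + 3 + 3 = 59.
The next one must give 11 of some colour, so 59 + 1 = 60.

60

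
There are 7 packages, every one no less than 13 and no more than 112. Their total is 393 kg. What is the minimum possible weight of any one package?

13

To make one package as small as possible, make the other 6 as large as possible.
The other 6 can take up 6 × 112 = 672 ≥ 393 − 13, so one package can sit at its floor of 13.
Achievable: one at 13 and the other 6 totalling 380, which fits since 6 × 13 ≤ 380 ≤ 6 × 112.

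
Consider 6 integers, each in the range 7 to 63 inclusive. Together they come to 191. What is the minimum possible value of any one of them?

To make one integer as small as possible, make the other 5 as large as possible.
The other 5 can take up 5 × 63 = 315 ≥ 191 − 7, so one integer can sit at its floor of 7.
Achievable: one at 7 and the other 5 totalling 184, which fits since 5 × 7 ≤ 184 ≤ 5 × 63.

7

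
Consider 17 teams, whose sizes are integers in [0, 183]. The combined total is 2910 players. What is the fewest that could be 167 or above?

6

Each value short of 167 is at most 166, costing at least 183 − 166 = 17 against the maximum total of 3111.
We can afford to lose at most 3111 − 2910 = 201, so at most ⌊201/17⌋ = 11 fall short, and at least 6 are ≥ 167.
Exactly 6 works: 6 values at 183 and 11 at 166 total 2924; lower one of the high values by 14 (still ≥ 167) to hit 2910.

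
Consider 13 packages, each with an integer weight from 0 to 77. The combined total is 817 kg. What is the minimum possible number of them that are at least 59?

Each value short of 59 is at most 58, costing at least 77 − 58 = 19 against the maximum total of 1001.
We can afford to lose at most 1001 − 817 = 184, so at most ⌊184/19⌋ = 9 fall short, and at least 4 are ≥ 59.
Exactly 4 works: 4 values at 77 and 9 at 58 total 830; lower one of the high values by 13 (still ≥ 59) to hit 817.

4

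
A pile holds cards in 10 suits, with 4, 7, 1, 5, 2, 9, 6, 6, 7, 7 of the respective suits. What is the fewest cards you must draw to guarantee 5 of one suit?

36

In the worst case you take as many as possible of each suit without reaching 5: 4 + 4 + 1 + 4 + 2 + 4 + 4 + 4 + 4 + 4 = 35.
The next one must give 5 of some suit, so 35 + 1 = 36.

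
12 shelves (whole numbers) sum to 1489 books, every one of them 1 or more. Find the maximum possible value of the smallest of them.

The average is 1489/12 < 125, so some value is ≤ 124.
Taking 11 copies of 124 and 1 copy of 125 gives exactly 1489, so 124 is attained.

124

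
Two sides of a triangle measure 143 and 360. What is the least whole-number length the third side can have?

218

The third side must exceed |143 − 360| = 217.
The smallest integer above 217 is 218.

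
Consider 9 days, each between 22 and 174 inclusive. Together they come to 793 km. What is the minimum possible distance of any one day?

To make one day as small as possible, make the other 8 as large as possible.
The other 8 can take up 8 × 174 = 1392 ≥ 793 − 22, so one day can sit at its floor of 22.
Achievable: one at 22 and the other 8 totalling 771, which fits since 8 × 22 ≤ 771 ≤ 8 × 174.

22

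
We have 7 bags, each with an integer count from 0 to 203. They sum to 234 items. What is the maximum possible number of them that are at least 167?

1

With k values at 167 or above and the rest at least 0, the sum is at least 0 + 167k.
Since the sum is 234, we need 167k ≤ 234, i.e. k ≤ 1.
k = 1 is achieved by 1 value at 167 and 6 at 0, total 167; add 67 to one value (staying below 167) to reach 234.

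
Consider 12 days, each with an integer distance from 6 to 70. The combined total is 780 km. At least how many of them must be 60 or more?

7

Each value short of 60 is at most 59, costing at least 70 − 59 = 11 against the maximum total of 840.
We can afford to lose at most 840 − 780 = 60, so at most ⌊60/11⌋ = 5 fall short, and at least 7 are ≥ 60.
Exactly 7 works: 7 values at 70 and 5 at 59 total 785; lower one of the high values by 5 (still ≥ 60) to hit 780.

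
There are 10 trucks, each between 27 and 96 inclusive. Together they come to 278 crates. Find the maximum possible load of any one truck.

35

To make one truck as large as possible, make the other 9 as small as possible.
The other 9 contribute at least 9 × 27 = 243, leaving at most 278 − 243 = 35.
Since 35 ≤ 96, this is achievable: one at 35 and 9 at 27.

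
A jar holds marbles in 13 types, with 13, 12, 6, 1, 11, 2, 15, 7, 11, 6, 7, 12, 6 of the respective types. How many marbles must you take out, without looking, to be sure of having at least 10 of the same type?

90

In the worst case you take as many as possible of each type without reaching 10: 9 + 9 + 6 + 1 + 9 + 2 + 9 + 7 + 9 + 6 + 7 + 9 + 6 = 89.
The next one must give 10 of some type, so 89 + 1 = 90.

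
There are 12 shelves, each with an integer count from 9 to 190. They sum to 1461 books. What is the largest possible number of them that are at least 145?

Suppose k of them are at least 145. Those contribute at least 145 each and the other 12 − k at least 9 each.
So the total is at least 145k + 9(12 − k) = 108 + 136k. This must be ≤ 1461, giving k ≤ 9.
k = 9 is achieved by 9 values at 145 and 3 at 9, total 1332; add 129 to one value (staying below 145) to reach 1461.

9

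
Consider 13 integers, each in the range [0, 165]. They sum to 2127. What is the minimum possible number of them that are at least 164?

4

If only k of them are at least 164, the other 13 − k are at most 163, so the total is at most k·165 + (13 − k)·163.
This must reach 2127, so k·165 + (13 − k)·163 ≥ 2127, giving k ≥ 4.
Exactly 4 works: 4 values at 165 and 9 at 163 total 2127.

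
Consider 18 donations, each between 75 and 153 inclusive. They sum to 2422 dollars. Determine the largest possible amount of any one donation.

153

To make one donation as large as possible, make the other 17 as small as possible.
The other 17 contribute at least 17 × 75 = 1275, leaving at most 2422 − 1275 = 1147.
But each donation is capped at 153, so the maximum is 153.
Achievable: one at 153 and the other 17 totalling 2269, which fits since 17 × 75 ≤ 2269 ≤ 17 × 153.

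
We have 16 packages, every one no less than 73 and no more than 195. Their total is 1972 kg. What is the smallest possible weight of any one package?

Minimizing one value means maximizing the remaining 15.
The other 15 can take up 15 × 195 = 2925 ≥ 1972 − 73, so one package can sit at its floor of 73.
Achievable: one at 73 and the other 15 totalling 1899, which fits since 15 × 73 ≤ 1899 ≤ 15 × 195.

73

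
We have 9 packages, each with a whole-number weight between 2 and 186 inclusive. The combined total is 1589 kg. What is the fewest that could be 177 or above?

1

Each value short of 177 is at most 176, costing at least 186 − 176 = 10 against the maximum total of 1674.
We can afford to lose at most 1674 − 1589 = 85, so at most ⌊85/10⌋ = 8 fall short, and at least 1 are ≥ 177.
Exactly 1 works: 1 value at 186 and 8 at 176 total 1594; lower one of the high values by 5 (still ≥ 177) to hit 1589.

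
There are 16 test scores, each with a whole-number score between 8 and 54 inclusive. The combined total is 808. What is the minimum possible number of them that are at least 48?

8

Suppose at most 16 − j of them reach 48; then j values are ≤ 47 and the rest ≤ 54.
The total is then ≤ 47·j + 54·(16 − j) = 864 − 7j. For this to be ≥ 808 we need j ≤ 8, so at least 16 − 8 = 8 must reach 48.
Exactly 8 works: 8 values at 54 and 8 at 47 total 808.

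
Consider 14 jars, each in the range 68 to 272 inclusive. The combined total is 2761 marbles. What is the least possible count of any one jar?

68

To make one jar as small as possible, make the other 13 as large as possible.
The other 13 can take up 13 × 272 = 3536 ≥ 2761 − 68, so one jar can sit at its floor of 68.
Achievable: one at 68 and the other 13 totalling 2693, which fits since 13 × 68 ≤ 2693 ≤ 13 × 272.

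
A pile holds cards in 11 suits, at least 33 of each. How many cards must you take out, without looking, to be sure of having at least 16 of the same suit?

You could draw 15 of every suit without reaching 16 of any — 165 in all.
One more forces 16 of some suit, so 165 + 1 = 166.

166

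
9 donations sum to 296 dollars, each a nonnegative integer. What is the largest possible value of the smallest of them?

32

If every one of the 9 were at least 33, the total would be at least 9 × 33 = 297 > 296.
Achievable: 1 of them at 32 and 8 at 33 total 296.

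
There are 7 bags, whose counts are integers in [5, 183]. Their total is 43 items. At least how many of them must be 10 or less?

Let j be the number exceeding 10. Then the total is ≥ 11·j + 5·(7 − j) = 35 + 6j.
So 6j ≤ 8 and j ≤ 1; hence at least 7 − 1 = 6 are ≤ 10.
Exactly 6 works: 6 values at 5 and 1 at 11 total 41; raise one of the low values by 2 (still ≤ 10) to hit 43.

6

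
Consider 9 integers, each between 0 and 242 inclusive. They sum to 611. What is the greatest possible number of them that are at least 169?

3

If k of the values are ≥ 169, the total is ≥ 169k + 0(9 − k).
Setting 169k + 0(9 − k) ≤ 611 gives 169k ≤ 611, so k ≤ 3.
k = 3 is achieved by 3 values at 169 and 6 at 0, total 507; add 104 to one value (staying below 169) to reach 611.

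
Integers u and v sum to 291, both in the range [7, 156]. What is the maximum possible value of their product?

With u + v fixed, uv peaks when the two are closest together.
Taking u = 145 and v = 146 (both in [7, 156]) gives uv = 21170.

21170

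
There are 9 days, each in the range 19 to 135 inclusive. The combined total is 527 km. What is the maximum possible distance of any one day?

135

Maximizing one value means minimizing the remaining 8.
The other 8 contribute at least 8 × 19 = 152, leaving at most 527 − 152 = 375.
But each day is capped at 135, so the maximum is 135.
Achievable: one at 135 and the other 8 totalling 392, which fits since 8 × 19 ≤ 392 ≤ 8 × 135.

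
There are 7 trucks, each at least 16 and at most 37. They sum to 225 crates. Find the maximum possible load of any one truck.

37

Maximizing one value means minimizing the remaining 6.
The other 6 contribute at least 6 × 16 = 96, leaving at most 225 − 96 = 129.
But each truck is capped at 37, so the maximum is 37.
Achievable: one at 37 and the other 6 totalling 188, which fits since 6 × 16 ≤ 188 ≤ 6 × 37.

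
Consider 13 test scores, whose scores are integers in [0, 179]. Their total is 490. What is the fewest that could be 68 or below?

6

Each value above 68 is at least 69, contributing at least 69 − 0 = 69 above the floor 0.
The sum exceeds the floor total 0 by 490, so at most ⌊490/69⌋ = 7 exceed 68, and at least 6 are ≤ 68.
Exactly 6 works: 6 values at 0 and 7 at 69 total 483; raise one of the low values by 7 (still ≤ 68) to hit 490.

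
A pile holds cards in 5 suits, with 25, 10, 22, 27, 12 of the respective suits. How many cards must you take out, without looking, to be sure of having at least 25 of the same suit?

In the worst case you take as many as possible of each suit without reaching 25: 24 + 10 + 22 + 24 + 12 = 92.
The next one must give 25 of some suit, so 92 + 1 = 93.

93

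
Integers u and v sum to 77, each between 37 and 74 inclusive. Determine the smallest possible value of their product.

Since u + v is fixed, pushing one of them to its bound minimizes the product.
The extreme feasible split is u = 37, v = 40, giving uv = 1480.

1480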